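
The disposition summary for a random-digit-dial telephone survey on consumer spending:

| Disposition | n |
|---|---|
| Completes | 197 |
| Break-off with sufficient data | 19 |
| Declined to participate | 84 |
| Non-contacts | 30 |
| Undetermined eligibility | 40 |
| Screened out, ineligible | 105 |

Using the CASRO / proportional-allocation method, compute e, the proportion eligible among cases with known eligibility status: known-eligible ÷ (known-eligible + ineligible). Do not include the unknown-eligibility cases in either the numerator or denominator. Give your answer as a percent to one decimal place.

Determined eligible → 197 + 19 + 84 + 30 = 330
e = 330 / (330 + 105) = 330 / 435 = 0.7586

75.9%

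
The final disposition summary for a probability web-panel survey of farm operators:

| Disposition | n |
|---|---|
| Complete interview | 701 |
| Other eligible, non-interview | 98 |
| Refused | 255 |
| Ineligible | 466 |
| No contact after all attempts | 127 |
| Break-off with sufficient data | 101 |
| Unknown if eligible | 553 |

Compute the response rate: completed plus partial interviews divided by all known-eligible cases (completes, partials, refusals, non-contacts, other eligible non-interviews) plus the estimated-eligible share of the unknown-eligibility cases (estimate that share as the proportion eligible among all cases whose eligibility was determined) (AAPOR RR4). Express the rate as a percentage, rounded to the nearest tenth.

Num = 701 + 101 = 802
Known eligible = 701 + 101 + 255 + 127 + 98 = 1282
e = 1282 / (1282 + 466) = 1282 / 1748 = 0.7334
e × U = 0.7334 × 553 = 405.57
Base = 1282 + 405.57 = 1687.57
RR4 = 802 / 1687.57 = 0.4752

47.5%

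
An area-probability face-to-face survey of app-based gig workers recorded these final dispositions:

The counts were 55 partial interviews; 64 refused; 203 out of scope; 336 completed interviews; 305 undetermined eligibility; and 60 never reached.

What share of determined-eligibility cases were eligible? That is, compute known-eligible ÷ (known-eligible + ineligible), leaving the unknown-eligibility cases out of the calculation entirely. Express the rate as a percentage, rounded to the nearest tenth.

Determined eligible → 336 + 55 + 64 + 60 = 515
e = 515 / (515 + 203) = 515 / 718 = 0.7173

71.7%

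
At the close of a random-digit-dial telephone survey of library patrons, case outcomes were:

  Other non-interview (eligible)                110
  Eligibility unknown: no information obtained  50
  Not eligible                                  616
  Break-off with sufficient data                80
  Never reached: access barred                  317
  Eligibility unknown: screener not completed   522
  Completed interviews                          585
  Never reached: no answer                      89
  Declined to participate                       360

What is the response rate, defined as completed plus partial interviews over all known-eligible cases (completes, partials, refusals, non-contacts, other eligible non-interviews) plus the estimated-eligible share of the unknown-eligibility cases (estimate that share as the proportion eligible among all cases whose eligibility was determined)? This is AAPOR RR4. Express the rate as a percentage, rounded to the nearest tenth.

No answer / not reached = 89 + 317 = 406
Eligibility not determined = 522 + 50 = 572
Top: 585 + 80 = 665
Eligible (known): 585 + 80 + 360 + 406 + 110 = 1541
e = 1541 / (1541 + 616) = 1541 / 2157 = 0.7144
e × U: 0.7144 × 572 = 408.64
Denominator: 1541 + 408.64 = 1949.64
RR4 = 665 / 1949.64 = 0.3411

34.1%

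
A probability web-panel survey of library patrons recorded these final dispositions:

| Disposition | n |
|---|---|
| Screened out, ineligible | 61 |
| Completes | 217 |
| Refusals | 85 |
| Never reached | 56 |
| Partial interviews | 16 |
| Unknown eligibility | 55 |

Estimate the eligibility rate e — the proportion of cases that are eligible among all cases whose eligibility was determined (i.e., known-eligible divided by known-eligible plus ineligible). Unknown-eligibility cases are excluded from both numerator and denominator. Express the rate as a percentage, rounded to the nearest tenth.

Determined eligible = 217 + 16 + 85 + 56 = 374
e = 374 / (374 + 61) = 374 / 435 = 0.8598

86.0%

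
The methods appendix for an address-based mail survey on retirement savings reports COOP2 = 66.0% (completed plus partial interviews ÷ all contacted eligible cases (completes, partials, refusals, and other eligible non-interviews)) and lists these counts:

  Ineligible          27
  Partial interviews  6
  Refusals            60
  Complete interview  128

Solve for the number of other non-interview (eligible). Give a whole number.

9

Num = 128 + 6 = 134
COOP2 = 134 / D = 0.660
D = 134 / 0.660 = 203.0
Other denominator terms total 194
other non-interview (eligible) = 203.0 − 194 ≈ 9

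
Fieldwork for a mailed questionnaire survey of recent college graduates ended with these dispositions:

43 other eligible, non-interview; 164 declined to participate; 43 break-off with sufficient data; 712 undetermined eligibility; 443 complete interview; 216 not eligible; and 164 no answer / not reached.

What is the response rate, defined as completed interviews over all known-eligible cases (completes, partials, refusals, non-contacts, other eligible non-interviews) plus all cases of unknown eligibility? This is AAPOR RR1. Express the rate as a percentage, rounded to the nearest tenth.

Numerator: 443
Denom: 443 + 43 + 164 + 164 + 43 + 712 = 1569
RR1 = 443 / 1569 = 0.2823

28.2%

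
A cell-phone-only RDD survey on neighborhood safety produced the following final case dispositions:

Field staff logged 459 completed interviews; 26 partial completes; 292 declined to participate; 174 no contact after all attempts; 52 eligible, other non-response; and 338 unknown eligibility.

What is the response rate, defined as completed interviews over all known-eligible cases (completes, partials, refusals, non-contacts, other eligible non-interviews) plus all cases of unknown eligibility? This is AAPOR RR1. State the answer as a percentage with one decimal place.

Num → 459
Denominator → 459 + 26 + 292 + 174 + 52 + 338 = 1341
RR1 = 459 / 1341 = 0.3423

34.2%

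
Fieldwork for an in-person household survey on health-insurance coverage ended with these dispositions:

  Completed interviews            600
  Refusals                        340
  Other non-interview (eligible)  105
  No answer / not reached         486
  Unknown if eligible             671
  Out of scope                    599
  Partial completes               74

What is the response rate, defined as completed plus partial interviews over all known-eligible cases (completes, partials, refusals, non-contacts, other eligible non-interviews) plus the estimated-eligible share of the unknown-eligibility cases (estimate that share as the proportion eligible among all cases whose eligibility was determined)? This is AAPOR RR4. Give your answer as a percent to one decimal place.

Top: 600 + 74 = 674
Eligible (known): 600 + 74 + 340 + 486 + 105 = 1605
e = 1605 / (1605 + 599) = 1605 / 2204 = 0.7282
Estimated eligible among unknowns: 0.7282 × 671 = 488.62
Denominator: 1605 + 488.62 = 2093.62
RR4 = 674 / 2093.62 = 0.3219

32.2%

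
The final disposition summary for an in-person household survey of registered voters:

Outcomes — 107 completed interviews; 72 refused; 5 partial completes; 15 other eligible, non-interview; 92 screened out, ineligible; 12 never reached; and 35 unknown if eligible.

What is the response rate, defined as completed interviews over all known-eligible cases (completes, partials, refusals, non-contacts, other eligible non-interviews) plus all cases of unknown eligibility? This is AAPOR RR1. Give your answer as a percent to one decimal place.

43.5%

Top = 107
Base = 107 + 5 + 72 + 12 + 15 + 35 = 246
RR1 = 107 / 246 = 0.4350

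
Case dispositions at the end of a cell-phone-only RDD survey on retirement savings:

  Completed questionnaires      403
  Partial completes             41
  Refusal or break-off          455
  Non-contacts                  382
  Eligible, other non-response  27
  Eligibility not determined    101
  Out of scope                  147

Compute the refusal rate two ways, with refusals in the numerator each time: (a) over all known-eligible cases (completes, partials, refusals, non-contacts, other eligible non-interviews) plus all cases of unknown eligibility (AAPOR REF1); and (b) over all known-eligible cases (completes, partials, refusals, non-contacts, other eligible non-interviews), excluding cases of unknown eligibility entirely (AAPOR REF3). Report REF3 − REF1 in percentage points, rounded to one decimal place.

Num: 455
Denominator: 403 + 41 + 455 + 382 + 27 + 101 = 1409
REF1 = 455 / 1409 = 0.3229
Denominator: 403 + 41 + 455 + 382 + 27 = 1308
REF3 = 455 / 1308 = 0.3479
Difference = 34.79 − 32.29 = 2.50 percentage points

2.5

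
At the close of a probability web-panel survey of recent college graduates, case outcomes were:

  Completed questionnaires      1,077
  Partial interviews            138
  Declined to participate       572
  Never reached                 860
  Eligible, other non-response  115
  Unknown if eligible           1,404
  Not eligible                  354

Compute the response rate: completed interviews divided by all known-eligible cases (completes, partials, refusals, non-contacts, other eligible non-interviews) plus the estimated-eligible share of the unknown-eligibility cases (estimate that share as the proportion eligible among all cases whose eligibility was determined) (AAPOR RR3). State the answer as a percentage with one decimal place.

26.9%

Num: 1077
Known eligible: 1077 + 138 + 572 + 860 + 115 = 2762
e = 2762 / (2762 + 354) = 2762 / 3116 = 0.8864
Eligible share of unknowns: 0.8864 × 1404 = 1244.51
Denom: 2762 + 1244.51 = 4006.51
RR3 = 1077 / 4006.51 = 0.2688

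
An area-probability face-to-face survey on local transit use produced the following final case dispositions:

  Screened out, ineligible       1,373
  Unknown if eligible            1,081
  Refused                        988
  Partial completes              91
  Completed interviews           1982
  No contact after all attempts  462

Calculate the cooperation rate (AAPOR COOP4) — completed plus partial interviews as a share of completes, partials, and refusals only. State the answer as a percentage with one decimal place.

Numerator = 1982 + 91 = 2073
Base = 1982 + 91 + 988 = 3061
COOP4 = 2073 / 3061 = 0.6772

67.7%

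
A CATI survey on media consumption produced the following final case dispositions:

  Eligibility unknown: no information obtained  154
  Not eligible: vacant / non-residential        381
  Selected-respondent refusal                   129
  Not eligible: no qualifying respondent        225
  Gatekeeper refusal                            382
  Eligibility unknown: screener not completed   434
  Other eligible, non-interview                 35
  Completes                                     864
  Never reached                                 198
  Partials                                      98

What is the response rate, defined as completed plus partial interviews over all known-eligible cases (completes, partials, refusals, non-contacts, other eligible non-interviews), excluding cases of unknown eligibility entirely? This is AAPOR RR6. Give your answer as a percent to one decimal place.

Refused = 382 + 129 = 511
Eligibility not determined = 434 + 154 = 588
Screened out, ineligible = 225 + 381 = 606
Num → 864 + 98 = 962
Denom → 864 + 98 + 511 + 198 + 35 = 1706
RR6 = 962 / 1706 = 0.5639

56.4%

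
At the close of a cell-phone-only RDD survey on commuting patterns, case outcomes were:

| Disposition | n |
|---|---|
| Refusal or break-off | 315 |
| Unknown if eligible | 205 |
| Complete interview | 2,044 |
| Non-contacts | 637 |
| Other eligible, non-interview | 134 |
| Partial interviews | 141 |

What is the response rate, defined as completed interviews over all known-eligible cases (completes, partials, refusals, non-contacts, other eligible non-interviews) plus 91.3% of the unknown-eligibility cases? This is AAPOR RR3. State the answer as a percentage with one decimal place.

Top → 2044
Known eligible → 2044 + 141 + 315 + 637 + 134 = 3271
Eligible share of unknowns → 0.9130 × 205 = 187.17
Base → 3271 + 187.17 = 3458.17
RR3 = 2044 / 3458.17 = 0.5911

59.1%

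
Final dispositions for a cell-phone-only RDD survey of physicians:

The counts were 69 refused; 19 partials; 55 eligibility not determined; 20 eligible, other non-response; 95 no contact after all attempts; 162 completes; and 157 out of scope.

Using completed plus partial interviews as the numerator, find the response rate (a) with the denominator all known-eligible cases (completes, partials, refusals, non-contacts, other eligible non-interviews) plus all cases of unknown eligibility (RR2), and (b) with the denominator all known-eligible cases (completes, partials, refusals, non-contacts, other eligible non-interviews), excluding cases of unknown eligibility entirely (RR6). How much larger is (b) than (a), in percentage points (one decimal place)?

6.5

Num → 162 + 19 = 181
Denom → 162 + 19 + 69 + 95 + 20 + 55 = 420
RR2 = 181 / 420 = 0.4310
Denom → 162 + 19 + 69 + 95 + 20 = 365
RR6 = 181 / 365 = 0.4959
Difference = 49.59 − 43.10 = 6.49 percentage points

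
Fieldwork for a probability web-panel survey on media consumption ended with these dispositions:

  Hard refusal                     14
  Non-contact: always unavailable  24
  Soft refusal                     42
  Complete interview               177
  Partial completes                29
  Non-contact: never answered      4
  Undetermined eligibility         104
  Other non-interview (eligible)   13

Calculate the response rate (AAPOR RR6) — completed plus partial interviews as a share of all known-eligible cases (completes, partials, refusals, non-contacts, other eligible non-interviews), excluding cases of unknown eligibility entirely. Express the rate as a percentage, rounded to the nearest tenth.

68.0%

Declined to participate = 14 + 42 = 56
Non-contacts = 4 + 24 = 28
Top = 177 + 29 = 206
Denom = 177 + 29 + 56 + 28 + 13 = 303
RR6 = 206 / 303 = 0.6799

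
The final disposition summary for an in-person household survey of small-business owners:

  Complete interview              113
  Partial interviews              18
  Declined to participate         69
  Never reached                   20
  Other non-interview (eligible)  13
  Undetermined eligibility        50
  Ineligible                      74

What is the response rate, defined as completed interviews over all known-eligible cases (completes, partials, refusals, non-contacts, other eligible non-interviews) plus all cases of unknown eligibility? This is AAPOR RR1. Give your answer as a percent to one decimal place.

Numerator → 113
Denom → 113 + 18 + 69 + 20 + 13 + 50 = 283
RR1 = 113 / 283 = 0.3993

39.9%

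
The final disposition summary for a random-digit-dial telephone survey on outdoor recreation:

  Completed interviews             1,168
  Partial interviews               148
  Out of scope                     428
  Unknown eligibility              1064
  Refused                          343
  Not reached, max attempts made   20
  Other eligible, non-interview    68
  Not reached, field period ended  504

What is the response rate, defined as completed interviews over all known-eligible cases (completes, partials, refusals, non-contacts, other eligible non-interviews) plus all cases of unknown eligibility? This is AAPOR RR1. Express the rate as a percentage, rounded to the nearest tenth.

No answer / not reached = 504 + 20 = 524
Numerator → 1168
Denominator → 1168 + 148 + 343 + 524 + 68 + 1064 = 3315
RR1 = 1168 / 3315 = 0.3523

35.2%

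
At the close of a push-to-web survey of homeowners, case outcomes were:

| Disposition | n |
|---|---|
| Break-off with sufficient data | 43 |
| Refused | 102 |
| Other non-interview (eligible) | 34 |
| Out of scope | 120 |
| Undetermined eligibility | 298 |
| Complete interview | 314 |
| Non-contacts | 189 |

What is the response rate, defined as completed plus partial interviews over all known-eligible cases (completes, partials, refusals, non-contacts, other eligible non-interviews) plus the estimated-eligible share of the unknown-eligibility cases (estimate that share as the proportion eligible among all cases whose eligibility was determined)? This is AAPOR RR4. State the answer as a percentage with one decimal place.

38.2%

Numerator → 314 + 43 = 357
Determined eligible → 314 + 43 + 102 + 189 + 34 = 682
e = 682 / (682 + 120) = 682 / 802 = 0.8504
e × U → 0.8504 × 298 = 253.42
Denom → 682 + 253.42 = 935.42
RR4 = 357 / 935.42 = 0.3816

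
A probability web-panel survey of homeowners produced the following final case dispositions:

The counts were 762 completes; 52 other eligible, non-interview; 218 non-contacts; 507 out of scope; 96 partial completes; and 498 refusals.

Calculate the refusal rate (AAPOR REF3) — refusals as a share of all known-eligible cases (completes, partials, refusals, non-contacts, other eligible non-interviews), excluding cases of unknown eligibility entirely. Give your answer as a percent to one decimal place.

Num: 498
Denom: 762 + 96 + 498 + 218 + 52 = 1626
REF3 = 498 / 1626 = 0.3063

30.6%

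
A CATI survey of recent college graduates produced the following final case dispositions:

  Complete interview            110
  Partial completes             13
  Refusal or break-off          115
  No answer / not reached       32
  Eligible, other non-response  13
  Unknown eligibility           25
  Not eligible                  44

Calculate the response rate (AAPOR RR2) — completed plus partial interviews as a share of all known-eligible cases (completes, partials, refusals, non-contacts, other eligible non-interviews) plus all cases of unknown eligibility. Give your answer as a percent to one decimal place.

Num: 110 + 13 = 123
Denominator: 110 + 13 + 115 + 32 + 13 + 25 = 308
RR2 = 123 / 308 = 0.3994

39.9%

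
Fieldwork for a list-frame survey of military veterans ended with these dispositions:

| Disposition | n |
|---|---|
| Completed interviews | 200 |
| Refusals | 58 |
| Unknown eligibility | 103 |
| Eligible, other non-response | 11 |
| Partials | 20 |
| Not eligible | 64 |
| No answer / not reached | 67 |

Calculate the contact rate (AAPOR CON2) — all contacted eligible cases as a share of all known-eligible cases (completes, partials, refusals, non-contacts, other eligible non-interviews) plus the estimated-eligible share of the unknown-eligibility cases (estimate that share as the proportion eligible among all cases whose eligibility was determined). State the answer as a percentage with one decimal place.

Top → 200 + 20 + 58 + 11 = 289
Determined eligible → 200 + 20 + 58 + 67 + 11 = 356
e = 356 / (356 + 64) = 356 / 420 = 0.8476
Eligible share of unknowns → 0.8476 × 103 = 87.30
Denominator → 356 + 87.30 = 443.30
CON2 = 289 / 443.30 = 0.6519

65.2%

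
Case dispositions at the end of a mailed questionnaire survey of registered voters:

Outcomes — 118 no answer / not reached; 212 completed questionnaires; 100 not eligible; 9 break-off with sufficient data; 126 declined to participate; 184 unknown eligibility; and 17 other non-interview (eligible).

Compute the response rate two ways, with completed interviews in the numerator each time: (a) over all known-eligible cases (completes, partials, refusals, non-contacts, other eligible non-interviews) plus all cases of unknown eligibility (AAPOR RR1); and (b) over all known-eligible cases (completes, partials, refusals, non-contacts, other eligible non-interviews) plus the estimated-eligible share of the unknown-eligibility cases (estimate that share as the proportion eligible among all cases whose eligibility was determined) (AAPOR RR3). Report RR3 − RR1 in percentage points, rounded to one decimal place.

Top: 212
Denominator: 212 + 9 + 126 + 118 + 17 + 184 = 666
RR1 = 212 / 666 = 0.3183
Determined eligible: 212 + 9 + 126 + 118 + 17 = 482
e = 482 / (482 + 100) = 482 / 582 = 0.8282
e × U: 0.8282 × 184 = 152.39
Denominator: 482 + 152.39 = 634.39
RR3 = 212 / 634.39 = 0.3342
Difference = 33.42 − 31.83 = 1.59 percentage points

1.6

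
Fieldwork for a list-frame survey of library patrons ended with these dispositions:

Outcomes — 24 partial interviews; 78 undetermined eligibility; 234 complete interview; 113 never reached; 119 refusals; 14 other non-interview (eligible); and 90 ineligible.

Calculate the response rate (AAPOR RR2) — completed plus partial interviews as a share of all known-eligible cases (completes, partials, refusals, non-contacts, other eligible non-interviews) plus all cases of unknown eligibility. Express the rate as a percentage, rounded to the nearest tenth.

Top → 234 + 24 = 258
Denominator → 234 + 24 + 119 + 113 + 14 + 78 = 582
RR2 = 258 / 582 = 0.4433

44.3%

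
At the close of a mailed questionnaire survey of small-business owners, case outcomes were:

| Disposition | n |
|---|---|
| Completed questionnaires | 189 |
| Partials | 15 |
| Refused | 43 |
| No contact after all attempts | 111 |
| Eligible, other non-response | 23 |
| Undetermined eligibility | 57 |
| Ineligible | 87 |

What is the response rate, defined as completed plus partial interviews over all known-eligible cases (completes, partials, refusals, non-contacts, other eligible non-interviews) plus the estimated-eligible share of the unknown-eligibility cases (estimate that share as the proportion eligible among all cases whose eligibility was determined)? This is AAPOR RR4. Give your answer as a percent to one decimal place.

47.7%

Top: 189 + 15 = 204
Known eligible: 189 + 15 + 43 + 111 + 23 = 381
e = 381 / (381 + 87) = 381 / 468 = 0.8141
Estimated eligible among unknowns: 0.8141 × 57 = 46.40
Base: 381 + 46.40 = 427.40
RR4 = 204 / 427.40 = 0.4773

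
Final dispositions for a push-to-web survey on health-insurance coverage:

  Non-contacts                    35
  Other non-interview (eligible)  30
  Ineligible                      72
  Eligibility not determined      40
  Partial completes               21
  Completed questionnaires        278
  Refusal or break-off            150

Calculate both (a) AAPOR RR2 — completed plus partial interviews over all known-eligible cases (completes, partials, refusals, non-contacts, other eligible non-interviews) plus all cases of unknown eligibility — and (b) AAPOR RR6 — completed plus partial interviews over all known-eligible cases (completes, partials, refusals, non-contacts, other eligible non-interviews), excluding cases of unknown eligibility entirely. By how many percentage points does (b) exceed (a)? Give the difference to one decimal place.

4.2

Num = 278 + 21 = 299
Denom = 278 + 21 + 150 + 35 + 30 + 40 = 554
RR2 = 299 / 554 = 0.5397
Denom = 278 + 21 + 150 + 35 + 30 = 514
RR6 = 299 / 514 = 0.5817
Difference = 58.17 − 53.97 = 4.20 percentage points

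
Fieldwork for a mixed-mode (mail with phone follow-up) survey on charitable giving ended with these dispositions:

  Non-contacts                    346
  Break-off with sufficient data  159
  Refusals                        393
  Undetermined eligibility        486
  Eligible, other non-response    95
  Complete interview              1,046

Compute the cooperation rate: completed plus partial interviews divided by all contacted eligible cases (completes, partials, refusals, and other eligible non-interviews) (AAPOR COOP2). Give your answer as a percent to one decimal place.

71.2%

Num → 1046 + 159 = 1205
Denom → 1046 + 159 + 393 + 95 = 1693
COOP2 = 1205 / 1693 = 0.7118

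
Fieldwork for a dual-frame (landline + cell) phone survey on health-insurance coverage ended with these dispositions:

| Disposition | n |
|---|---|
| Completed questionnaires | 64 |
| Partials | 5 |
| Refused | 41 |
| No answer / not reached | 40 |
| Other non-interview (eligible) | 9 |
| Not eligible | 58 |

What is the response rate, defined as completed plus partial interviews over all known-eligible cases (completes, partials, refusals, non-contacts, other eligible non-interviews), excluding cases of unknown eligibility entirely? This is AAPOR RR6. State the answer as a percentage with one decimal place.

Top: 64 + 5 = 69
Denominator: 64 + 5 + 41 + 40 + 9 = 159
RR6 = 69 / 159 = 0.4340

43.4%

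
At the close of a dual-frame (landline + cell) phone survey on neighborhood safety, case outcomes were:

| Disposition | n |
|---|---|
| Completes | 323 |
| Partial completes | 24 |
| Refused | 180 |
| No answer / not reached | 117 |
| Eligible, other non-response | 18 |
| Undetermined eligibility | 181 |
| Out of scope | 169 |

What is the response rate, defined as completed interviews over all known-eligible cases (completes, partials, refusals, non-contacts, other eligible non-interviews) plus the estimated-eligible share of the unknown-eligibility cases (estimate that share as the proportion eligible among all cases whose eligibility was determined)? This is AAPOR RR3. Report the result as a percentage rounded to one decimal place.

Numerator → 323
Known eligible → 323 + 24 + 180 + 117 + 18 = 662
e = 662 / (662 + 169) = 662 / 831 = 0.7966
Eligible share of unknowns → 0.7966 × 181 = 144.18
Base → 662 + 144.18 = 806.18
RR3 = 323 / 806.18 = 0.4007

40.1%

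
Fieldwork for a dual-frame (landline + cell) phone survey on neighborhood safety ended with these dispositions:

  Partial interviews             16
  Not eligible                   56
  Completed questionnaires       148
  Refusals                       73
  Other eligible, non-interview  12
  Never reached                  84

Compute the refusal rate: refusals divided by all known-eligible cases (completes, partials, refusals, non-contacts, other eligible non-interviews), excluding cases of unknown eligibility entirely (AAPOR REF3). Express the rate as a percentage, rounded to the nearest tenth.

Top → 73
Base → 148 + 16 + 73 + 84 + 12 = 333
REF3 = 73 / 333 = 0.2192

21.9%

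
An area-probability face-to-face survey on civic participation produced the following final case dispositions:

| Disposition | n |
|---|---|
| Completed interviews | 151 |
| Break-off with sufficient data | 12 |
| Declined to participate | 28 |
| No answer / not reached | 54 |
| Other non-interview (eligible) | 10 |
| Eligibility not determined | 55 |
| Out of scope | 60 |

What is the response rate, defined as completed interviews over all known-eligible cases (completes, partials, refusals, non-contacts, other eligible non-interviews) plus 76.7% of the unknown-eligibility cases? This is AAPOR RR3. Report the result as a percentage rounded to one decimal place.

Numerator: 151
Known eligible: 151 + 12 + 28 + 54 + 10 = 255
Eligible share of unknowns: 0.7670 × 55 = 42.19
Denominator: 255 + 42.19 = 297.19
RR3 = 151 / 297.19 = 0.5081

50.8%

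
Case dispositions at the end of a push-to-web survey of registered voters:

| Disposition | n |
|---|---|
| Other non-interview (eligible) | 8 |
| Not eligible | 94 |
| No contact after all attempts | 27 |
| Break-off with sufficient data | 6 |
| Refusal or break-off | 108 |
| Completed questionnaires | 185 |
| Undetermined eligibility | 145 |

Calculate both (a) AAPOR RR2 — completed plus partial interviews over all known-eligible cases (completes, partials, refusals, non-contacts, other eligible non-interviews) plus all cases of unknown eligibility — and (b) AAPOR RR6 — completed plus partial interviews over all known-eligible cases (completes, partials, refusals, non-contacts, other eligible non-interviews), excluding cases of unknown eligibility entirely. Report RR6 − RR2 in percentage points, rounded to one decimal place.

17.3

Top = 185 + 6 = 191
Denominator = 185 + 6 + 108 + 27 + 8 + 145 = 479
RR2 = 191 / 479 = 0.3987
Denominator = 185 + 6 + 108 + 27 + 8 = 334
RR6 = 191 / 334 = 0.5719
Difference = 57.19 − 39.87 = 17.32 percentage points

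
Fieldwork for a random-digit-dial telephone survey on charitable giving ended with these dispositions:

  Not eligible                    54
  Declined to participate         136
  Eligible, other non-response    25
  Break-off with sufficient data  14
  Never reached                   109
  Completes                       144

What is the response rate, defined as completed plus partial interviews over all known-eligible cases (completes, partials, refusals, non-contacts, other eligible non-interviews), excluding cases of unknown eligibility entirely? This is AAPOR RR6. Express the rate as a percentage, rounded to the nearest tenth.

Numerator: 144 + 14 = 158
Base: 144 + 14 + 136 + 109 + 25 = 428
RR6 = 158 / 428 = 0.3692

36.9%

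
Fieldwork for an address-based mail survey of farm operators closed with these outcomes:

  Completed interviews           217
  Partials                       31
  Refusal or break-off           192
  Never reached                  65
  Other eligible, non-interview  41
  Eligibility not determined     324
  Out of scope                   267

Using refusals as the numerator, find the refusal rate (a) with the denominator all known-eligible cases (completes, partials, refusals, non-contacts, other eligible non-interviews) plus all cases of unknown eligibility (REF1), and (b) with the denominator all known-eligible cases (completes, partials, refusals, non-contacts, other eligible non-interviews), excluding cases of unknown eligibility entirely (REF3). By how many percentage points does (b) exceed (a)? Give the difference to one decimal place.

13.1

Num = 192
Base = 217 + 31 + 192 + 65 + 41 + 324 = 870
REF1 = 192 / 870 = 0.2207
Base = 217 + 31 + 192 + 65 + 41 = 546
REF3 = 192 / 546 = 0.3516
Difference = 35.16 − 22.07 = 13.09 percentage points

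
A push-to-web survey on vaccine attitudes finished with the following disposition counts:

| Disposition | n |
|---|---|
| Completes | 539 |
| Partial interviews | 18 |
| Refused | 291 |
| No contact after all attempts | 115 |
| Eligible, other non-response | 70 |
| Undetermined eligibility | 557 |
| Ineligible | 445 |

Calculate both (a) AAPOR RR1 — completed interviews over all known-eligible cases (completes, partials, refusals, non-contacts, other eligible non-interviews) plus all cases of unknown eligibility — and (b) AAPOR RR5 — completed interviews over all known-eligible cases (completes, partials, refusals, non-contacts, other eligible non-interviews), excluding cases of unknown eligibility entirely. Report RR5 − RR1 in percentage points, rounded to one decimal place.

18.3

Top = 539
Denom = 539 + 18 + 291 + 115 + 70 + 557 = 1590
RR1 = 539 / 1590 = 0.3390
Denom = 539 + 18 + 291 + 115 + 70 = 1033
RR5 = 539 / 1033 = 0.5218
Difference = 52.18 − 33.90 = 18.28 percentage points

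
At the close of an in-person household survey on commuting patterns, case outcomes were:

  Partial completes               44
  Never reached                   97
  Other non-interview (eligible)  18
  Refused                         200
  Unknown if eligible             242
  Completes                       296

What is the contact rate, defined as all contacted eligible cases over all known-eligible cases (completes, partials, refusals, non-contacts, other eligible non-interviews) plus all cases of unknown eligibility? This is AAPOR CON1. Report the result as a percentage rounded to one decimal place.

62.2%

Numerator: 296 + 44 + 200 + 18 = 558
Denominator: 296 + 44 + 200 + 97 + 18 + 242 = 897
CON1 = 558 / 897 = 0.6221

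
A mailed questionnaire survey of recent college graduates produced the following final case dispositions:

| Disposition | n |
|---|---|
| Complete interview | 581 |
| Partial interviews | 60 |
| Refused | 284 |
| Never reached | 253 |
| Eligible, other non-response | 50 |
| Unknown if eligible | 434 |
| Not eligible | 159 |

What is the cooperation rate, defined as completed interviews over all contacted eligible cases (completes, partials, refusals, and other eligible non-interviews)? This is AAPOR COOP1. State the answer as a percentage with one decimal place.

Numerator → 581
Base → 581 + 60 + 284 + 50 = 975
COOP1 = 581 / 975 = 0.5959

59.6%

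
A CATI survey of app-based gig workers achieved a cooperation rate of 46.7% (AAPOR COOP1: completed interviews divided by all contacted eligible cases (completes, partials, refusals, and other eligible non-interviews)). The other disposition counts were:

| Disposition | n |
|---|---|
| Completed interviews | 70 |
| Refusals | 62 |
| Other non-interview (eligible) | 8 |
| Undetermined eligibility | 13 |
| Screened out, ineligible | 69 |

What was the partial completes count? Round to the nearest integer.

COOP1 = 70 / D = 0.467
D = 70 / 0.467 = 149.9
Remaining denominator categories sum to 140
partial completes = 149.9 − 140 ≈ 10

10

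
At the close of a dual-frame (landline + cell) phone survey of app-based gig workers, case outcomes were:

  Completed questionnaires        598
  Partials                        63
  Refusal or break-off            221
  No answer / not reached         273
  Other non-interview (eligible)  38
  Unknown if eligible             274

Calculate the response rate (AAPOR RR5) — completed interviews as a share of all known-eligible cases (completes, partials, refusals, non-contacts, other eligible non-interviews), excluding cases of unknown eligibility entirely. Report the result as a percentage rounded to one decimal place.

Top: 598
Denominator: 598 + 63 + 221 + 273 + 38 = 1193
RR5 = 598 / 1193 = 0.5013

50.1%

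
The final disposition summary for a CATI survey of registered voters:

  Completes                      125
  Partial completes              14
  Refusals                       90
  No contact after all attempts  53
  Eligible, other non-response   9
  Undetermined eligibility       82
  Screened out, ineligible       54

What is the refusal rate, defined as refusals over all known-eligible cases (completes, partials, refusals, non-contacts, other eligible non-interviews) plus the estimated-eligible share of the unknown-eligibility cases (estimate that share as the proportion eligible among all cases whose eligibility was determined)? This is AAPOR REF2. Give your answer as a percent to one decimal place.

25.0%

Top: 90
Determined eligible: 125 + 14 + 90 + 53 + 9 = 291
e = 291 / (291 + 54) = 291 / 345 = 0.8435
Eligible share of unknowns: 0.8435 × 82 = 69.17
Denom: 291 + 69.17 = 360.17
REF2 = 90 / 360.17 = 0.2499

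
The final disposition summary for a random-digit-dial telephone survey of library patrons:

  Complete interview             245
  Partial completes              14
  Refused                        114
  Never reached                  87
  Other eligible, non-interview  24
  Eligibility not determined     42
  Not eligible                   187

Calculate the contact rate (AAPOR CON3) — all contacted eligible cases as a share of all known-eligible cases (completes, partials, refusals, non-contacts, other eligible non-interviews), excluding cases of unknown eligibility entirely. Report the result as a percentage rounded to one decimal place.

82.0%

Num = 245 + 14 + 114 + 24 = 397
Base = 245 + 14 + 114 + 87 + 24 = 484
CON3 = 397 / 484 = 0.8202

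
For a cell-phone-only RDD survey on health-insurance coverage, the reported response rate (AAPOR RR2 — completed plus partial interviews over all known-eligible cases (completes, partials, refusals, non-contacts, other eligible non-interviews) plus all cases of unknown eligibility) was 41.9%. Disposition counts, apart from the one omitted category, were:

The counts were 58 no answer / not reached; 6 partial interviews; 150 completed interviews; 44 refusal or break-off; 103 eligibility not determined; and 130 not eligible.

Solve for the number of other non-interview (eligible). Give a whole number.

11

Numerator → 150 + 6 = 156
RR2 = 156 / D = 0.419
D = 156 / 0.419 = 372.3
Other denominator terms total 361
other non-interview (eligible) = 372.3 − 361 ≈ 11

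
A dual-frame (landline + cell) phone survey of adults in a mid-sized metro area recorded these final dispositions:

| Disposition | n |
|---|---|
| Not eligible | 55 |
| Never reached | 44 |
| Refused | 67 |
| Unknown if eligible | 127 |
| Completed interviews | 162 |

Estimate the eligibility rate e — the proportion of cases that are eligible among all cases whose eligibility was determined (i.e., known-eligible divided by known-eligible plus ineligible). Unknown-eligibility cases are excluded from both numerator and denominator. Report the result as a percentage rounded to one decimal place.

83.2%

Eligible (known): 162 + 67 + 44 = 273
e = 273 / (273 + 55) = 273 / 328 = 0.8323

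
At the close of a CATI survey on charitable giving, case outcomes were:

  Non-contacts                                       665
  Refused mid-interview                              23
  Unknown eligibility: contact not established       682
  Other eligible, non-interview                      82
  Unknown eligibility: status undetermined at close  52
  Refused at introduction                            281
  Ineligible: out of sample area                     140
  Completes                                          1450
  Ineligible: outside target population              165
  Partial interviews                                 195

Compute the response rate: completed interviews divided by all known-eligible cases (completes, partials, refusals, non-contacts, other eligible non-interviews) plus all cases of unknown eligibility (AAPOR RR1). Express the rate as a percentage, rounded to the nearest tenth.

42.3%

Refusals = 281 + 23 = 304
Undetermined eligibility = 682 + 52 = 734
Out of scope = 165 + 140 = 305
Num: 1450
Denominator: 1450 + 195 + 304 + 665 + 82 + 734 = 3430
RR1 = 1450 / 3430 = 0.4227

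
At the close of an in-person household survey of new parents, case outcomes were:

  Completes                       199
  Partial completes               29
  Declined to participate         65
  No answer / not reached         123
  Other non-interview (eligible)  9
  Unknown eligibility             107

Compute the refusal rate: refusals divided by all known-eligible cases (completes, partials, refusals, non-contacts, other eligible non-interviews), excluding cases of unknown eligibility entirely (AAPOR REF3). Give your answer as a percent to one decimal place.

Num: 65
Denominator: 199 + 29 + 65 + 123 + 9 = 425
REF3 = 65 / 425 = 0.1529

15.3%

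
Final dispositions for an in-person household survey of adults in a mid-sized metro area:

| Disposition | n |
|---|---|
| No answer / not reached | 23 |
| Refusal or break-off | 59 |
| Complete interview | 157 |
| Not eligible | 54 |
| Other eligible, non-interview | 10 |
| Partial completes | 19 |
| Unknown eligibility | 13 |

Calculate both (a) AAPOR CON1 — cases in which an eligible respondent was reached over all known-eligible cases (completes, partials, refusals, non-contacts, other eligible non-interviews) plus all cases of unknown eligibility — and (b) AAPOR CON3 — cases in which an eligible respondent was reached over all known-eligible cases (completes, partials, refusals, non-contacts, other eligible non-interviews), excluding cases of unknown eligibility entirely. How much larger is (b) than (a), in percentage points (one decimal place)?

4.2

Num: 157 + 19 + 59 + 10 = 245
Base: 157 + 19 + 59 + 23 + 10 + 13 = 281
CON1 = 245 / 281 = 0.8719
Base: 157 + 19 + 59 + 23 + 10 = 268
CON3 = 245 / 268 = 0.9142
Difference = 91.42 − 87.19 = 4.23 percentage points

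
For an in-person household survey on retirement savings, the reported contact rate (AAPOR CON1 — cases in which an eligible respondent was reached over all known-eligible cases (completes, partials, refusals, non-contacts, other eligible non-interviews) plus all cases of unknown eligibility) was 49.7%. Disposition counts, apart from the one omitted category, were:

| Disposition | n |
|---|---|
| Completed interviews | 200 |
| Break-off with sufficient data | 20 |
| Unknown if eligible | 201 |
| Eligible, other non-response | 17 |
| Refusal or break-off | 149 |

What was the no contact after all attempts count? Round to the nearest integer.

190

Top: 200 + 20 + 149 + 17 = 386
CON1 = 386 / D = 0.497
D = 386 / 0.497 = 776.7
Other denominator terms total 587
no contact after all attempts = 776.7 − 587 ≈ 190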